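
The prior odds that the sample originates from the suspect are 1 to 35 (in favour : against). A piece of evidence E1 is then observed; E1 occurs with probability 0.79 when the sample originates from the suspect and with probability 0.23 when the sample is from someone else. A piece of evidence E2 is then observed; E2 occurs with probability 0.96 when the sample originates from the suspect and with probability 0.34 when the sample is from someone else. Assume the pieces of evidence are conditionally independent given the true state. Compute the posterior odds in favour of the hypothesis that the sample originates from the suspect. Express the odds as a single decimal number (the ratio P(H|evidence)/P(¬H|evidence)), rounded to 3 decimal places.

Prior odds = 1/35 = 0.028571.
Likelihood ratio for E1 = 0.79/0.23 = 3.4348.
Likelihood ratio for E2 = 0.96/0.34 = 2.8235.
Posterior odds = prior odds × LR₁ × LR₂ = 0.27709.

Posterior odds ≈ 0.277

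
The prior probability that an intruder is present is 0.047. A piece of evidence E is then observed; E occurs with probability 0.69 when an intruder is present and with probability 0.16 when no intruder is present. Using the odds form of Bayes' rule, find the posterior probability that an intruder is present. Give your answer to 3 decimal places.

Prior odds = 0.047/(1−0.047) = 0.049318. In log-odds, ln(0.049318) = -3.0095.
Add log likelihood ratio: ln(4.3125) = 1.4615.
Posterior log-odds = -1.5479, so posterior odds = exp(-1.5479) = 0.21268. Converting, P(H|E) = 0.21268/1.2127 = 0.175.

Posterior probability ≈ 0.175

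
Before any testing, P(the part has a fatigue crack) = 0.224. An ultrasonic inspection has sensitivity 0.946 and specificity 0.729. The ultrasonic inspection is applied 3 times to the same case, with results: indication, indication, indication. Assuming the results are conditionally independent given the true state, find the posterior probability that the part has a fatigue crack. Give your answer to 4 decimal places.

Let H be the event that the part has a fatigue crack; start with P(H) = 0.224. P('indication'|H) = 0.946, P('indication'|¬H) = 0.271.
Update on result 1 ('indication'): P(H) ← 0.946·0.2240 / (0.946·0.2240 + 0.271·0.7760) = 0.21190/0.42220 = 0.5019.
Update on result 2 ('indication'): P(H) ← 0.946·0.5019 / (0.946·0.5019 + 0.271·0.4981) = 0.47480/0.60979 = 0.7786.
Update on result 3 ('indication'): P(H) ← 0.946·0.7786 / (0.946·0.7786 + 0.271·0.2214) = 0.73659/0.79658 = 0.9247.

Posterior P(H) ≈ 0.9247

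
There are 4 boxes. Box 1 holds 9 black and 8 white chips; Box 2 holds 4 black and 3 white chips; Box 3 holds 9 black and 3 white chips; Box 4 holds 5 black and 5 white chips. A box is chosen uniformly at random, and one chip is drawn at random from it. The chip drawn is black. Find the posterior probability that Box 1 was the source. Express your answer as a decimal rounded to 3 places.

Tabulate prior·likelihood by source: [1] prior 0.25, lik 0.5294, product 0.1324; [2] prior 0.25, lik 0.5714, product 0.1429; [3] prior 0.25, lik 0.75, product 0.1875; [4] prior 0.25, lik 0.5, product 0.1250.
Normalizing constant = 0.58771; the posterior for Box 1 is its product over the sum, 0.1324/0.58771 = 0.225.

Posterior probability ≈ 0.225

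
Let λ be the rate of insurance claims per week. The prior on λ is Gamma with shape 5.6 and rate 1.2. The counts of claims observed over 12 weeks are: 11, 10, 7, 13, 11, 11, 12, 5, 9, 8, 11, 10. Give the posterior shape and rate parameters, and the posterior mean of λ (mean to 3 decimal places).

The Poisson likelihood adds the total count to the shape and the number of exposure periods to the rate. Here ∑xᵢ = 118 and n = 12, so shape 5.6→123.6 and rate 1.2→13.2.
E[λ | data] = 123.6/13.2 = 9.364.

Posterior: Gamma(shape=123.6, rate=13.2); mean ≈ 9.364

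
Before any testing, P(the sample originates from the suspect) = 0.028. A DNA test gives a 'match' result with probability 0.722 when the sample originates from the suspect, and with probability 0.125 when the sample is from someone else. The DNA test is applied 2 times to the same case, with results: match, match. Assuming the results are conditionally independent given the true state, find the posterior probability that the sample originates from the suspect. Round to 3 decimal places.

With H the event that the sample originates from the suspect, the joint likelihood of the observed sequence is P(data|H) = 0.722·0.722 = 0.52128 and P(data|¬H) = 0.125·0.125 = 0.015625.
Bayes: P(H|data) = 0.028·0.52128 / (0.028·0.52128 + 0.972·0.015625) = 0.014596/0.029783 = 0.4901.

Posterior P(H) ≈ 0.490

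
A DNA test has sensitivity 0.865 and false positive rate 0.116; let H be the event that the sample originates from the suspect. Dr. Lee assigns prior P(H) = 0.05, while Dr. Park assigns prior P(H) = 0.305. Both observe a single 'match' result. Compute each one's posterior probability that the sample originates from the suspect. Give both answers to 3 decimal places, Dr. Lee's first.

P('+'|H) = 0.865, P('+'|¬H) = 0.116.
Dr. Lee: numerator 0.865·0.05 = 0.043250; evidence = 0.043250+0.116·0.95 = 0.15345; posterior = 0.282.
Dr. Park: numerator 0.865·0.305 = 0.26382; evidence = 0.26382+0.116·0.695 = 0.34445; posterior = 0.766.

Dr. Lee: 0.282; Dr. Park: 0.766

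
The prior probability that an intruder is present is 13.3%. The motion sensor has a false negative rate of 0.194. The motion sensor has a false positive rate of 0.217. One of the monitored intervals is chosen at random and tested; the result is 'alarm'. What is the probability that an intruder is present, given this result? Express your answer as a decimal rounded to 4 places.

Write H for 'an intruder is present'. Prior odds H:¬H = 0.133/0.867 = 0.15340. For the 'alarm' outcome, the likelihood ratio is 0.806/0.217 = 3.7143.
Posterior odds = 0.15340 × 3.7143 = 0.56978, so P(H|E) = 0.56978/(1+0.56978) = 0.3630.

P(H | E) ≈ 0.3630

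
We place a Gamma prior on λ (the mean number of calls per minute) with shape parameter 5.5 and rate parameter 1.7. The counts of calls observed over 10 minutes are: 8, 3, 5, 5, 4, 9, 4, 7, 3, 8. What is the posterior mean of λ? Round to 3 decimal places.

The Poisson likelihood adds the total count to the shape and the number of exposure periods to the rate. Here ∑xᵢ = 56 and n = 10, so shape 5.5→61.5 and rate 1.7→11.7.
Posterior mean = shape/rate = 61.5/11.7 = 5.256.

Posterior mean ≈ 5.256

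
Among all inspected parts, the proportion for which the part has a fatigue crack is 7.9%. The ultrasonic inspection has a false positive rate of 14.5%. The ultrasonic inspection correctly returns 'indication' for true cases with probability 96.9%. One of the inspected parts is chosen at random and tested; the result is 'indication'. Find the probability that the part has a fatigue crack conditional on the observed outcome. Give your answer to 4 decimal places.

P(H | E) ≈ 0.3644

Write H for 'the part has a fatigue crack'. Prior odds H:¬H = 0.079/0.921 = 0.085776. For the 'indication' outcome, the likelihood ratio is 0.969/0.145 = 6.6828.
Posterior odds = 0.085776 × 6.6828 = 0.57322, so P(H|E) = 0.57322/(1+0.57322) = 0.3644.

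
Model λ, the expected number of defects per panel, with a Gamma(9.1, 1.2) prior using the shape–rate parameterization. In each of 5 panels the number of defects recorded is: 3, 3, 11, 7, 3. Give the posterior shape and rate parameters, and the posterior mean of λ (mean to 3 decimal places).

Total count ∑xᵢ = 27 over n = 5 panels.
Gamma is conjugate to the Poisson likelihood: posterior is Gamma(shape = 9.1+27 = 36.1, rate = 1.2+5 = 6.2).
E[λ | data] = 36.1/6.2 = 5.823.

Posterior: Gamma(shape=36.1, rate=6.2); mean ≈ 5.823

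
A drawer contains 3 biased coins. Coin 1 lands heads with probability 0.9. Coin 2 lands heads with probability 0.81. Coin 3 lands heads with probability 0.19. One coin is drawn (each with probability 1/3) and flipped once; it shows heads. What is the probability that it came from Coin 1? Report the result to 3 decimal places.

P(heads|C1) = 0.9; P(heads|C2) = 0.81; P(heads|C3) = 0.19.
Prior × likelihood for each source: 0.333333·0.9=0.3000, 0.333333·0.81=0.2700, 0.333333·0.19=0.06333. Summing gives P(heads) = 0.63333.
P(Coin 1 | heads) = 0.3000 / 0.63333 = 0.474.

Posterior probability ≈ 0.474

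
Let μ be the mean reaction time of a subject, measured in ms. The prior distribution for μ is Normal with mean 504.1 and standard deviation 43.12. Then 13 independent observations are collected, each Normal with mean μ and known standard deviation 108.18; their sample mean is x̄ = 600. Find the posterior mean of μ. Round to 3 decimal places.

Posterior mean ≈ 568.715

With known σ, the Normal prior is conjugate. Weight on the data is w = (n/σ²)/(n/σ² + 1/τ₀²) = 0.00111083/(0.00111083+0.00053783) = 0.67378.
Posterior mean = w·x̄ + (1−w)·μ₀ = 0.67378·600 + 0.32622·504.1 = 568.715.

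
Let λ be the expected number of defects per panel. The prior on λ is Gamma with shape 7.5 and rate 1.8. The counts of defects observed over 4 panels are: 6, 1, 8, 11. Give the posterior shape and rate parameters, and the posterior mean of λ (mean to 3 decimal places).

The Poisson likelihood adds the total count to the shape and the number of exposure periods to the rate. Here ∑xᵢ = 26 and n = 4, so shape 7.5→33.5 and rate 1.8→5.8.
E[λ | data] = 33.5/5.8 = 5.776.

Posterior: Gamma(shape=33.5, rate=5.8); mean ≈ 5.776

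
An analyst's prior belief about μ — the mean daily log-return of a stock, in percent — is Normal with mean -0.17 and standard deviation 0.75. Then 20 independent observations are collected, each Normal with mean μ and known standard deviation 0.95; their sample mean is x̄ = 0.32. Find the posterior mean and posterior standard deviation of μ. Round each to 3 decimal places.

Posterior mean ≈ 0.284; posterior SD ≈ 0.204

Prior precision 1/τ₀² = 1/0.75² = 1.77778; data precision n/σ² = 20/0.95² = 22.1607.
Posterior precision = 1.77778 + 22.1607 = 23.9384, giving posterior SD = 1/√23.9384 = 0.204.
Posterior mean = (1.77778·-0.17 + 22.1607·0.32) / 23.9384 = 0.284.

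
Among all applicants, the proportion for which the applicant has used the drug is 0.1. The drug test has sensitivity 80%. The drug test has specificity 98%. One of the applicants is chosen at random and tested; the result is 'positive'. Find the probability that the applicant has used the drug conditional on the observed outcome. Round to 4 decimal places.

P(H | E) ≈ 0.8163

Let H be the event that the applicant has used the drug. P(H) = 0.1, so P(¬H) = 0.9. With E the 'positive' result, P(E|H) = 0.8 and P(E|¬H) = 0.02.
P(E) = 0.8·0.1 + 0.02·0.9 = 0.080000 + 0.018000 = 0.098000.
By Bayes' theorem, P(H|E) = 0.080000 / 0.098000 = 0.8163.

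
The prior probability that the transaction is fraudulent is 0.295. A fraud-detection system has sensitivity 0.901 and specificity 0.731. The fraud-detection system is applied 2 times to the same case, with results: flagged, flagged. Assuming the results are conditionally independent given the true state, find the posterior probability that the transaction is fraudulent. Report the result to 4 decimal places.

Let H be the event that the transaction is fraudulent; start with P(H) = 0.295. P('flagged'|H) = 0.901, P('flagged'|¬H) = 0.269.
Update on result 1 ('flagged'): P(H) ← 0.901·0.2950 / (0.901·0.2950 + 0.269·0.7050) = 0.26580/0.45544 = 0.5836.
Update on result 2 ('flagged'): P(H) ← 0.901·0.5836 / (0.901·0.5836 + 0.269·0.4164) = 0.52582/0.63784 = 0.8244.

Posterior P(H) ≈ 0.8244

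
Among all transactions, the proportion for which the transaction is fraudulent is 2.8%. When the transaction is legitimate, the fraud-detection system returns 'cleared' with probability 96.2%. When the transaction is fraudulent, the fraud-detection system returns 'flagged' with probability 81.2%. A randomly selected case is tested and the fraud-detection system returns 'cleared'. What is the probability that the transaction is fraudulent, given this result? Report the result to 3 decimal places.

P(H | E) ≈ 0.006

Let H be the event that the transaction is fraudulent. P(H) = 0.028, so P(¬H) = 0.972. With E the 'cleared' result, P(E|H) = 0.188 and P(E|¬H) = 0.962.
P(E) = 0.188·0.028 + 0.962·0.972 = 0.0052640 + 0.93506 = 0.94033.
By Bayes' theorem, P(H|E) = 0.0052640 / 0.94033 = 0.006.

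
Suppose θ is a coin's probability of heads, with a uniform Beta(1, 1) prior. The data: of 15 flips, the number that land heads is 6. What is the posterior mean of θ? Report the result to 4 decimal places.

Observing 6 successes and 9 failures updates Beta(1, 1) by adding the success and failure counts to the two shape parameters: α = 1+6 = 7, β = 1+9 = 10.
E[θ | data] = 7/(7+10) = 0.4118.

Posterior mean ≈ 0.4118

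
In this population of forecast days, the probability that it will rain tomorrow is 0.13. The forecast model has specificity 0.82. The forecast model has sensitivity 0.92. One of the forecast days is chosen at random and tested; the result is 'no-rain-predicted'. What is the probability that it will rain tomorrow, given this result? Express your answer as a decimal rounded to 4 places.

Write H for 'it will rain tomorrow'. Prior odds H:¬H = 0.13/0.87 = 0.14943. For the 'no-rain-predicted' outcome, the likelihood ratio is 0.08/0.82 = 0.097561.
Posterior odds = 0.14943 × 0.097561 = 0.014578, so P(H|E) = 0.014578/(1+0.014578) = 0.0144.

P(H | E) ≈ 0.0144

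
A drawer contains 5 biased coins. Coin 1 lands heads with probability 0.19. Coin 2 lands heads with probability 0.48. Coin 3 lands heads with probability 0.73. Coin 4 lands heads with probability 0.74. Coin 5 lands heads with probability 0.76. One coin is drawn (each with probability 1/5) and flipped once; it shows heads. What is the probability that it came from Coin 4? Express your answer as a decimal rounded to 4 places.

Posterior probability ≈ 0.2552

P(heads|C1) = 0.19; P(heads|C2) = 0.48; P(heads|C3) = 0.73; P(heads|C4) = 0.74; P(heads|C5) = 0.76.
Prior × likelihood for each source: 0.2·0.19=0.03800, 0.2·0.48=0.09600, 0.2·0.73=0.1460, 0.2·0.74=0.1480, 0.2·0.76=0.1520. Summing gives P(heads) = 0.58000.
P(Coin 4 | heads) = 0.1480 / 0.58000 = 0.2552.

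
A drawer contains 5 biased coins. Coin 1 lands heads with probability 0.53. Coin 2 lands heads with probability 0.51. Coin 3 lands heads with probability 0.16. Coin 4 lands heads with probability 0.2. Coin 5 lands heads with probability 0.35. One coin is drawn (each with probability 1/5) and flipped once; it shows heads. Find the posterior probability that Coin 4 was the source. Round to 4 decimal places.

Posterior probability ≈ 0.1143

Tabulate prior·likelihood by source: [1] prior 0.2, lik 0.53, product 0.1060; [2] prior 0.2, lik 0.51, product 0.1020; [3] prior 0.2, lik 0.16, product 0.03200; [4] prior 0.2, lik 0.2, product 0.04000; [5] prior 0.2, lik 0.35, product 0.07000.
Normalizing constant = 0.35000; the posterior for Coin 4 is its product over the sum, 0.04000/0.35000 = 0.1143.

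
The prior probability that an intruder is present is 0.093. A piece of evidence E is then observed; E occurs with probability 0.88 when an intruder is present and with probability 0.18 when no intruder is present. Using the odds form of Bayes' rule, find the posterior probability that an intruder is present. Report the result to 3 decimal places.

Prior odds = 0.093/(1−0.093) = 0.10254. In log-odds, ln(0.10254) = -2.2775.
Add log likelihood ratio: ln(4.8889) = 1.5870.
Posterior log-odds = -0.69058, so posterior odds = exp(-0.69058) = 0.50129. Converting, P(H|E) = 0.50129/1.5013 = 0.334.

Posterior probability ≈ 0.334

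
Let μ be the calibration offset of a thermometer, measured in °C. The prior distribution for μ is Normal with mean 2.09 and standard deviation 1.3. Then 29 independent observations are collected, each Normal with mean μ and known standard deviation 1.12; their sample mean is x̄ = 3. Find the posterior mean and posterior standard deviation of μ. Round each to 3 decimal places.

Posterior mean ≈ 2.977; posterior SD ≈ 0.205

With known σ, the Normal prior is conjugate. Weight on the data is w = (n/σ²)/(n/σ² + 1/τ₀²) = 23.1186/(23.1186+0.591716) = 0.97504.
Posterior mean = w·x̄ + (1−w)·μ₀ = 0.97504·3 + 0.024956·2.09 = 2.977. Posterior variance = 1/(23.1186+0.591716) = 0.0421757, so SD = 0.205.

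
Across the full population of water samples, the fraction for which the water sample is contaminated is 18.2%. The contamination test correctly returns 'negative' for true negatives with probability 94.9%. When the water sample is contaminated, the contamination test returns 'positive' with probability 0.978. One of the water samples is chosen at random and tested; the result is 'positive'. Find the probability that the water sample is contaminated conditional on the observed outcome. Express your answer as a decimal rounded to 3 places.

Write H for 'the water sample is contaminated'. Prior odds H:¬H = 0.182/0.818 = 0.22249. For the 'positive' outcome, the likelihood ratio is 0.978/0.051 = 19.176.
Posterior odds = 0.22249 × 19.176 = 4.2666, so P(H|E) = 4.2666/(1+4.2666) = 0.810.

P(H | E) ≈ 0.810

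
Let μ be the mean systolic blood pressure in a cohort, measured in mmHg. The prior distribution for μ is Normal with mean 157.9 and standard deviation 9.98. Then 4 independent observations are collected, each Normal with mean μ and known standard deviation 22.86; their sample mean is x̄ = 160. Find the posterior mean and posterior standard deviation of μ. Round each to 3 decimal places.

With known σ, the Normal prior is conjugate. Weight on the data is w = (n/σ²)/(n/σ² + 1/τ₀²) = 0.00765434/(0.00765434+0.0100401) = 0.43258.
Posterior mean = w·x̄ + (1−w)·μ₀ = 0.43258·160 + 0.56742·157.9 = 158.808. Posterior variance = 1/(0.00765434+0.0100401) = 56.5149, so SD = 7.518.

Posterior mean ≈ 158.808; posterior SD ≈ 7.518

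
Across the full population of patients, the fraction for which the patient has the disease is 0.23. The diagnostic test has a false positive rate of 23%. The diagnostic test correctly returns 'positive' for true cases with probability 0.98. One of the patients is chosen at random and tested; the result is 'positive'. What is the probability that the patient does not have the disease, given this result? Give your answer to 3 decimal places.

Write H for 'the patient has the disease'. Prior odds H:¬H = 0.23/0.77 = 0.29870. For the 'positive' outcome, the likelihood ratio is 0.98/0.23 = 4.2609.
Posterior odds = 0.29870 × 4.2609 = 1.2727, so P(H|E) = 1.2727/(1+1.2727) = 0.560. Then P(¬H|E) = 1 − 0.560 = 0.440.

P(¬H | E) ≈ 0.440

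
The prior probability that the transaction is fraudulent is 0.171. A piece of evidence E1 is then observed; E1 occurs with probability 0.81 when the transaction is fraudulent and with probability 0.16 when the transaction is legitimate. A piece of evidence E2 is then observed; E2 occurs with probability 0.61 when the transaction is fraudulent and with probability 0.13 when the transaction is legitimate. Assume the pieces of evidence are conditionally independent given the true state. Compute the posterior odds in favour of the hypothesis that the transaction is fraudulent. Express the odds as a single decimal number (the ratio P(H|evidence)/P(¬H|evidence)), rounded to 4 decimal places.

Posterior odds ≈ 4.9000

Prior odds = 0.171/(1−0.171) = 0.20627.
Likelihood ratio for E1 = 0.81/0.16 = 5.0625.
Likelihood ratio for E2 = 0.61/0.13 = 4.6923.
Posterior odds = prior odds × LR₁ × LR₂ = 4.9000.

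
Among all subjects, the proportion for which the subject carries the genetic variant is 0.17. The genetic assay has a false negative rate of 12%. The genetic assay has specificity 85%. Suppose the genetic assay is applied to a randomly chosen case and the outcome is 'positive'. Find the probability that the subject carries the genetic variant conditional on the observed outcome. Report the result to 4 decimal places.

P(H | E) ≈ 0.5458

Write H for 'the subject carries the genetic variant'. Prior odds H:¬H = 0.17/0.83 = 0.20482. For the 'positive' outcome, the likelihood ratio is 0.88/0.15 = 5.8667.
Posterior odds = 0.20482 × 5.8667 = 1.2016, so P(H|E) = 1.2016/(1+1.2016) = 0.5458.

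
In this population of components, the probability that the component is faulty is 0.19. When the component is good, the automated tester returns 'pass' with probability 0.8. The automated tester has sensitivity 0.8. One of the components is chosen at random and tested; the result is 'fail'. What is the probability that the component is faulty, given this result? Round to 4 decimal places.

P(H | E) ≈ 0.4841

Write H for 'the component is faulty'. Prior odds H:¬H = 0.19/0.81 = 0.23457. For the 'fail' outcome, the likelihood ratio is 0.8/0.2 = 4.0000.
Posterior odds = 0.23457 × 4.0000 = 0.93827, so P(H|E) = 0.93827/(1+0.93827) = 0.4841.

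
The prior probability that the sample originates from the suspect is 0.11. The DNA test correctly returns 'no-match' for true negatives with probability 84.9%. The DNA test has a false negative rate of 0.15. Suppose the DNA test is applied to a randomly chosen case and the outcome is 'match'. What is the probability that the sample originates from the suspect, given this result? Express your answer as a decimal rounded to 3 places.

Let H be the event that the sample originates from the suspect. P(H) = 0.11, so P(¬H) = 0.89. With E the 'match' result, P(E|H) = 0.85 and P(E|¬H) = 0.151.
P(E) = 0.85·0.11 + 0.151·0.89 = 0.093500 + 0.13439 = 0.22789.
By Bayes' theorem, P(H|E) = 0.093500 / 0.22789 = 0.410.

P(H | E) ≈ 0.410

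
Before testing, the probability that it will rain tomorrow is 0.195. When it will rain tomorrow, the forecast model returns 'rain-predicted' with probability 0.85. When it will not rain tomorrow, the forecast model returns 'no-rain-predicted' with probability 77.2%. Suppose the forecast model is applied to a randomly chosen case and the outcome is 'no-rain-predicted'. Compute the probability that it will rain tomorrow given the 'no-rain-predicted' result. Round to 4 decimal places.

P(H | E) ≈ 0.0450

Let H be the event that it will rain tomorrow. P(H) = 0.195, so P(¬H) = 0.805. With E the 'no-rain-predicted' result, P(E|H) = 0.15 and P(E|¬H) = 0.772.
P(E) = 0.15·0.195 + 0.772·0.805 = 0.029250 + 0.62146 = 0.65071.
By Bayes' theorem, P(H|E) = 0.029250 / 0.65071 = 0.0450.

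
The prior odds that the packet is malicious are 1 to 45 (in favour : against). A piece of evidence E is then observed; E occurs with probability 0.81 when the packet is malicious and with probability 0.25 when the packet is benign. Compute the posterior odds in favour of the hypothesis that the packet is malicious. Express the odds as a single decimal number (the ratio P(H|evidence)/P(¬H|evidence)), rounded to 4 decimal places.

Prior odds = 1/45 = 0.022222.
Likelihood ratio for E = 0.81/0.25 = 3.2400.
Posterior odds = prior odds × LR = 0.072000.

Posterior odds ≈ 0.0720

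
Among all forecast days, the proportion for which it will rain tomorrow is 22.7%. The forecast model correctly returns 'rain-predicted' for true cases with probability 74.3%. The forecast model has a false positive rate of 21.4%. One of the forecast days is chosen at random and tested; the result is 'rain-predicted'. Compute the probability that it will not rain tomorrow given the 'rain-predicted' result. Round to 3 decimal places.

Write H for 'it will rain tomorrow'. Prior odds H:¬H = 0.227/0.773 = 0.29366. For the 'rain-predicted' outcome, the likelihood ratio is 0.743/0.214 = 3.4720.
Posterior odds = 0.29366 × 3.4720 = 1.0196, so P(H|E) = 1.0196/(1+1.0196) = 0.505. Then P(¬H|E) = 1 − 0.505 = 0.495.

P(¬H | E) ≈ 0.495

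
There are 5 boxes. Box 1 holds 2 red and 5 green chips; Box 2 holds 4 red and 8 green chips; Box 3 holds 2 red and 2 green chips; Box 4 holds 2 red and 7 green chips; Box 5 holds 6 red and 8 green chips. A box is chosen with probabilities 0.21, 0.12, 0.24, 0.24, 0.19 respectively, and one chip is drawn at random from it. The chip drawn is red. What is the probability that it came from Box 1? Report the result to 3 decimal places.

Posterior probability ≈ 0.169

P(red|Box 1) = 0.2857; P(red|Box 2) = 0.3333; P(red|Box 3) = 0.5; P(red|Box 4) = 0.2222; P(red|Box 5) = 0.4286.
Prior × likelihood for each source: 0.21·0.2857=0.06000, 0.12·0.3333=0.04000, 0.24·0.5=0.1200, 0.24·0.2222=0.05333, 0.19·0.4286=0.08143. Summing gives P(red) = 0.35476.
P(Box 1 | red) = 0.06000 / 0.35476 = 0.169.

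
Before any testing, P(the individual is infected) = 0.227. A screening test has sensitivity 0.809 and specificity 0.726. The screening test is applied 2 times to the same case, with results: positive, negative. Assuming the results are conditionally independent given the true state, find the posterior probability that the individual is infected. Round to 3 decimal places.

Posterior P(H) ≈ 0.186

With H the event that the individual is infected, the joint likelihood of the observed sequence is P(data|H) = 0.809·0.191 = 0.15452 and P(data|¬H) = 0.274·0.726 = 0.19892.
Bayes: P(H|data) = 0.227·0.15452 / (0.227·0.15452 + 0.773·0.19892) = 0.035076/0.18884 = 0.1857.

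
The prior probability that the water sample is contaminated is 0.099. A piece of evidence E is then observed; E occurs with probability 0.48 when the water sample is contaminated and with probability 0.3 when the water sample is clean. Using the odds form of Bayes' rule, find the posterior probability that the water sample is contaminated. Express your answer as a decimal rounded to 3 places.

Posterior probability ≈ 0.150

Prior odds = 0.099/(1−0.099) = 0.10988. In log-odds, ln(0.10988) = -2.2084.
Add log likelihood ratio: ln(1.6000) = 0.47000.
Posterior log-odds = -1.7384, so posterior odds = exp(-1.7384) = 0.17580. Converting, P(H|E) = 0.17580/1.1758 = 0.150.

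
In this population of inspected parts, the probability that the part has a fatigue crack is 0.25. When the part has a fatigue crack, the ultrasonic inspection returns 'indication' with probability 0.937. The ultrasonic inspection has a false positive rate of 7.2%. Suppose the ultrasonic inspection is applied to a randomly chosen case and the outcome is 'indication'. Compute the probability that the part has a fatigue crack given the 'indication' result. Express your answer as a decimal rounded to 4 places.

Let H be the event that the part has a fatigue crack. P(H) = 0.25, so P(¬H) = 0.75. With E the 'indication' result, P(E|H) = 0.937 and P(E|¬H) = 0.072.
P(E) = 0.937·0.25 + 0.072·0.75 = 0.23425 + 0.054000 = 0.28825.
By Bayes' theorem, P(H|E) = 0.23425 / 0.28825 = 0.8127.

P(H | E) ≈ 0.8127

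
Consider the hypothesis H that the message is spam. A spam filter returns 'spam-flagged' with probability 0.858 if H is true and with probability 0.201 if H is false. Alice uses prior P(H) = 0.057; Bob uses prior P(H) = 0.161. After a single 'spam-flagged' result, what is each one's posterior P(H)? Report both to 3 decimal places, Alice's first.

Alice: 0.205; Bob: 0.450

P('+'|H) = 0.858, P('+'|¬H) = 0.201.
Alice: numerator 0.858·0.057 = 0.048906; evidence = 0.048906+0.201·0.943 = 0.23845; posterior = 0.205.
Bob: numerator 0.858·0.161 = 0.13814; evidence = 0.13814+0.201·0.839 = 0.30678; posterior = 0.450.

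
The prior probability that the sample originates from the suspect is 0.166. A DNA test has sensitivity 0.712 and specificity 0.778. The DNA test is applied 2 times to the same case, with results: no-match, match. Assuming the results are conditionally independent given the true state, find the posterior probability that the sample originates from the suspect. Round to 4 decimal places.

Posterior P(H) ≈ 0.1911

Let H be the event that the sample originates from the suspect; start with P(H) = 0.166. P('match'|H) = 0.712, P('match'|¬H) = 0.222.
Update on result 1 ('no-match'): P(H) ← 0.288·0.1660 / (0.288·0.1660 + 0.778·0.8340) = 0.047808/0.69666 = 0.0686.
Update on result 2 ('match'): P(H) ← 0.712·0.0686 / (0.712·0.0686 + 0.222·0.9314) = 0.048861/0.25563 = 0.1911.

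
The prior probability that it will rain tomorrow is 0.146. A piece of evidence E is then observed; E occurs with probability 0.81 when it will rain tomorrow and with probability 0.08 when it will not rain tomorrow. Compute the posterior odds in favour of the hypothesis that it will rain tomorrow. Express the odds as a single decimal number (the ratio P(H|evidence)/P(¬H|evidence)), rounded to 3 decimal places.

Posterior odds ≈ 1.731

Prior odds = 0.146/(1−0.146) = 0.17096.
Likelihood ratio for E = 0.81/0.08 = 10.125.
Posterior odds = prior odds × LR = 1.7310.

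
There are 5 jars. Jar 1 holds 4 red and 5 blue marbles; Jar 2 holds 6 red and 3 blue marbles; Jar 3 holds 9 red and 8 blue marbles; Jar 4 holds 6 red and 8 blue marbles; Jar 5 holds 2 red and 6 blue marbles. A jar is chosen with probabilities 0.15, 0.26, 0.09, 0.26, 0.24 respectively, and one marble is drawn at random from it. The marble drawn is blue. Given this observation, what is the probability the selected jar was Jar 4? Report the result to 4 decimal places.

Posterior probability ≈ 0.2747

P(blue|Jar 1) = 0.5556; P(blue|Jar 2) = 0.3333; P(blue|Jar 3) = 0.4706; P(blue|Jar 4) = 0.5714; P(blue|Jar 5) = 0.75.
Prior × likelihood for each source: 0.15·0.5556=0.08333, 0.26·0.3333=0.08667, 0.09·0.4706=0.04235, 0.26·0.5714=0.1486, 0.24·0.75=0.1800. Summing gives P(blue) = 0.54092.
P(Jar 4 | blue) = 0.1486 / 0.54092 = 0.2747.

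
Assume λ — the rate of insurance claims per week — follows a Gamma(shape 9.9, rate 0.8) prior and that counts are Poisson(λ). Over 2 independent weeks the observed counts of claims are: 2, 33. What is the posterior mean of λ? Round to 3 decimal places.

Total count ∑xᵢ = 35 over n = 2 weeks.
Gamma is conjugate to the Poisson likelihood: posterior is Gamma(shape = 9.9+35 = 44.9, rate = 0.8+2 = 2.8).
E[λ | data] = 44.9/2.8 = 16.036.

Posterior mean ≈ 16.036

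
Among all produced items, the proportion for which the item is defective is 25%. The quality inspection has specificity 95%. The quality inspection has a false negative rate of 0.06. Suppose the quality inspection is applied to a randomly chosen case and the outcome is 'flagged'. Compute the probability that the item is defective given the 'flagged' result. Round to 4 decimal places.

P(H | E) ≈ 0.8624

Let H be the event that the item is defective. P(H) = 0.25, so P(¬H) = 0.75. With E the 'flagged' result, P(E|H) = 0.94 and P(E|¬H) = 0.05.
P(E) = 0.94·0.25 + 0.05·0.75 = 0.23500 + 0.037500 = 0.27250.
By Bayes' theorem, P(H|E) = 0.23500 / 0.27250 = 0.8624.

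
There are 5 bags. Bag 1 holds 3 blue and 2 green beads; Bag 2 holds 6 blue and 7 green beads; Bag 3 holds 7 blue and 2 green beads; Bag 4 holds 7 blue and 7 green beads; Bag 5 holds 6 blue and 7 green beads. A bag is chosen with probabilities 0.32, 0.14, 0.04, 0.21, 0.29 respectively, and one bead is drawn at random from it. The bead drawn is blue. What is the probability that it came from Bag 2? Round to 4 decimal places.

Posterior probability ≈ 0.1227

P(blue|Bag 1) = 0.6; P(blue|Bag 2) = 0.4615; P(blue|Bag 3) = 0.7778; P(blue|Bag 4) = 0.5; P(blue|Bag 5) = 0.4615.
Prior × likelihood for each source: 0.32·0.6=0.1920, 0.14·0.4615=0.06462, 0.04·0.7778=0.03111, 0.21·0.5=0.1050, 0.29·0.4615=0.1338. Summing gives P(blue) = 0.52657.
P(Bag 2 | blue) = 0.06462 / 0.52657 = 0.1227.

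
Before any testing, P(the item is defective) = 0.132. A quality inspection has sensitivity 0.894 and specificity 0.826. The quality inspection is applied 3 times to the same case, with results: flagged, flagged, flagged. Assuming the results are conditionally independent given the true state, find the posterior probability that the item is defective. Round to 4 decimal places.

Posterior P(H) ≈ 0.9538

With H the event that the item is defective, the joint likelihood of the observed sequence is P(data|H) = 0.894·0.894·0.894 = 0.71452 and P(data|¬H) = 0.174·0.174·0.174 = 0.0052680.
Bayes: P(H|data) = 0.132·0.71452 / (0.132·0.71452 + 0.868·0.0052680) = 0.094316/0.098889 = 0.9538.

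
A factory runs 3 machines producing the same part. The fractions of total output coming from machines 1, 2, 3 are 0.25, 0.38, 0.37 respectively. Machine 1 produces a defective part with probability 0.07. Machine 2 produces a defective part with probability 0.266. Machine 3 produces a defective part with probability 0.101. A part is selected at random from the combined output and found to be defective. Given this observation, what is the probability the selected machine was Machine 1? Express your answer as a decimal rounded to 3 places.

Posterior probability ≈ 0.112

P(defective|M1) = 0.07; P(defective|M2) = 0.266; P(defective|M3) = 0.101.
Prior × likelihood for each source: 0.25·0.07=0.01750, 0.38·0.266=0.1011, 0.37·0.101=0.03737. Summing gives P(defective) = 0.15595.
P(Machine 1 | defective) = 0.01750 / 0.15595 = 0.112.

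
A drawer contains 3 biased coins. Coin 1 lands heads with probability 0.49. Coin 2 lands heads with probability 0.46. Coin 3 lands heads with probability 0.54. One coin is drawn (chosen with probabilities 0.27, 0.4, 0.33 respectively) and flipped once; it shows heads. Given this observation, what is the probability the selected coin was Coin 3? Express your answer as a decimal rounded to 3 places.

Posterior probability ≈ 0.360

Tabulate prior·likelihood by source: [1] prior 0.27, lik 0.49, product 0.1323; [2] prior 0.4, lik 0.46, product 0.1840; [3] prior 0.33, lik 0.54, product 0.1782.
Normalizing constant = 0.49450; the posterior for Coin 3 is its product over the sum, 0.1782/0.49450 = 0.360.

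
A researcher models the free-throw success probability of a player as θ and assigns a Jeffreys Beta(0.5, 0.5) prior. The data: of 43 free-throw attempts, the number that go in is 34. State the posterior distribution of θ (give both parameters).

The binomial likelihood is conjugate to the Beta prior: with 34 successes and 9 failures, the posterior is Beta(0.5+34, 0.5+9) = Beta(34.5, 9.5).

Posterior: Beta(34.5, 9.5)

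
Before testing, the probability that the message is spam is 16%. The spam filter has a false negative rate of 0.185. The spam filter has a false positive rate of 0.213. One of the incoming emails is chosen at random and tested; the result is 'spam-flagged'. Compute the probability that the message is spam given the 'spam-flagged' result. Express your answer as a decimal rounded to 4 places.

Let H be the event that the message is spam. P(H) = 0.16, so P(¬H) = 0.84. With E the 'spam-flagged' result, P(E|H) = 0.815 and P(E|¬H) = 0.213.
P(E) = 0.815·0.16 + 0.213·0.84 = 0.13040 + 0.17892 = 0.30932.
By Bayes' theorem, P(H|E) = 0.13040 / 0.30932 = 0.4216.

P(H | E) ≈ 0.4216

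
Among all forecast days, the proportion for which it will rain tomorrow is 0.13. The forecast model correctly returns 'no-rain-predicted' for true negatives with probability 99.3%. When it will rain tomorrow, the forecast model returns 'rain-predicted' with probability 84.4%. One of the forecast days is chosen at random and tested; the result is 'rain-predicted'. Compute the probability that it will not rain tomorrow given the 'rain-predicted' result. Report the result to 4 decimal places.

Write H for 'it will rain tomorrow'. Prior odds H:¬H = 0.13/0.87 = 0.14943. For the 'rain-predicted' outcome, the likelihood ratio is 0.844/0.007 = 120.57.
Posterior odds = 0.14943 × 120.57 = 18.016, so P(H|E) = 18.016/(1+18.016) = 0.9474. Then P(¬H|E) = 1 − 0.9474 = 0.0526.

P(¬H | E) ≈ 0.0526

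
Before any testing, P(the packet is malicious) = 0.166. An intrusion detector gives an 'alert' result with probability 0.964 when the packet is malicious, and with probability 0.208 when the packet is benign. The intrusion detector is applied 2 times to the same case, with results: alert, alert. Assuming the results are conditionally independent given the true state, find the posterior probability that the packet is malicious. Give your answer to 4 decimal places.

Posterior P(H) ≈ 0.8104

Let H be the event that the packet is malicious; start with P(H) = 0.166. P('alert'|H) = 0.964, P('alert'|¬H) = 0.208.
Update on result 1 ('alert'): P(H) ← 0.964·0.1660 / (0.964·0.1660 + 0.208·0.8340) = 0.16002/0.33350 = 0.4798.
Update on result 2 ('alert'): P(H) ← 0.964·0.4798 / (0.964·0.4798 + 0.208·0.5202) = 0.46256/0.57076 = 0.8104.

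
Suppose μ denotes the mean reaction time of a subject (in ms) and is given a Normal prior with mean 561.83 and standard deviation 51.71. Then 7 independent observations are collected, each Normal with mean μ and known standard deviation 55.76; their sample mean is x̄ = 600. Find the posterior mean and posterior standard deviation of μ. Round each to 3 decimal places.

Prior precision 1/τ₀² = 1/51.71² = 0.00037398; data precision n/σ² = 7/55.76² = 0.00225140.
Posterior precision = 0.00037398 + 0.00225140 = 0.00262538, giving posterior SD = 1/√0.00262538 = 19.517.
Posterior mean = (0.00037398·561.83 + 0.00225140·600) / 0.00262538 = 594.563.

Posterior mean ≈ 594.563; posterior SD ≈ 19.517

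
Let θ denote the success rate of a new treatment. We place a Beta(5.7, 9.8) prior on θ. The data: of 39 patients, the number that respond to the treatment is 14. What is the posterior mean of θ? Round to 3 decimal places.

Observing 14 successes and 25 failures updates Beta(5.7, 9.8) by adding the success and failure counts to the two shape parameters: α = 5.7+14 = 19.7, β = 9.8+25 = 34.8.
E[θ | data] = 19.7/(19.7+34.8) = 0.361.

Posterior mean ≈ 0.361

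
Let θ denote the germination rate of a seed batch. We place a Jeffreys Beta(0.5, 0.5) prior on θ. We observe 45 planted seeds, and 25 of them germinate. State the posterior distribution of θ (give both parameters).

Posterior: Beta(25.5, 20.5)

The binomial likelihood is conjugate to the Beta prior: with 25 successes and 20 failures, the posterior is Beta(0.5+25, 0.5+20) = Beta(25.5, 20.5).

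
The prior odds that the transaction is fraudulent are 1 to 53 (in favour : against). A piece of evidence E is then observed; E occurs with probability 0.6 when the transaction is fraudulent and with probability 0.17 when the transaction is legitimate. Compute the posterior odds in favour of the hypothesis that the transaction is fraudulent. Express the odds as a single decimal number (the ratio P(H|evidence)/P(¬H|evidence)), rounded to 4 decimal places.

Prior odds = 1/53 = 0.018868. In log-odds, ln(0.018868) = -3.9703.
Add log likelihood ratio: ln(3.5294) = 1.2611.
Posterior log-odds = -2.7092, so posterior odds = exp(-2.7092) = 0.066593.

Posterior odds ≈ 0.0666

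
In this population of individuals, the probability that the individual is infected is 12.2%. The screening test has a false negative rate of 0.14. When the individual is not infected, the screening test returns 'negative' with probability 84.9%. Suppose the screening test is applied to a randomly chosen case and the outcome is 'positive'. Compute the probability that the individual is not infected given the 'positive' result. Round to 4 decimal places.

P(¬H | E) ≈ 0.5582

Let H be the event that the individual is infected. P(H) = 0.122, so P(¬H) = 0.878. With E the 'positive' result, P(E|H) = 0.86 and P(E|¬H) = 0.151.
P(E) = 0.86·0.122 + 0.151·0.878 = 0.10492 + 0.13258 = 0.23750.
By Bayes' theorem, P(H|E) = 0.10492 / 0.23750 = 0.4418. Hence P(¬H|E) = 1 − 0.4418 = 0.5582.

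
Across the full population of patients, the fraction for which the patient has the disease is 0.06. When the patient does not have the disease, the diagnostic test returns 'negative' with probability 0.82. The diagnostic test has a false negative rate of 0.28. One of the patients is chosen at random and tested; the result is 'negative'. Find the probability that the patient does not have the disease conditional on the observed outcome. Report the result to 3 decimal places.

Let H be the event that the patient has the disease. P(H) = 0.06, so P(¬H) = 0.94. With E the 'negative' result, P(E|H) = 0.28 and P(E|¬H) = 0.82.
P(E) = 0.28·0.06 + 0.82·0.94 = 0.016800 + 0.77080 = 0.78760.
By Bayes' theorem, P(H|E) = 0.016800 / 0.78760 = 0.021. Hence P(¬H|E) = 1 − 0.021 = 0.979.

P(¬H | E) ≈ 0.979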